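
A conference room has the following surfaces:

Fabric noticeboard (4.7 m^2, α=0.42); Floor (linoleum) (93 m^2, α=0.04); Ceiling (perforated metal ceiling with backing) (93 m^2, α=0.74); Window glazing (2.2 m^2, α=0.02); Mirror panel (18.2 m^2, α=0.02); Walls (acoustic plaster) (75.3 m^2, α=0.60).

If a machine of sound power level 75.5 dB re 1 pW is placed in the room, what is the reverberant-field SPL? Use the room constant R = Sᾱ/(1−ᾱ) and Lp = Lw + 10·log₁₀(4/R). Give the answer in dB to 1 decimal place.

Σ(Sᵢαᵢ) = 4.7·0.42 + 93·0.04 + 93·0.74 + 2.2·0.02 + 18.2·0.02 + 75.3·0.60 = 120.102; total area S = 286.4 m^2.
ᾱ = 120.102/286.4 = 0.4194; R = Sᾱ/(1−ᾱ) = 120.102/(1−0.4194) = 206.858 m^2.
Lp = Lw + 10 log₁₀(4/R) = 75.5 -17.14 = 58.4 dB.

58.4 dB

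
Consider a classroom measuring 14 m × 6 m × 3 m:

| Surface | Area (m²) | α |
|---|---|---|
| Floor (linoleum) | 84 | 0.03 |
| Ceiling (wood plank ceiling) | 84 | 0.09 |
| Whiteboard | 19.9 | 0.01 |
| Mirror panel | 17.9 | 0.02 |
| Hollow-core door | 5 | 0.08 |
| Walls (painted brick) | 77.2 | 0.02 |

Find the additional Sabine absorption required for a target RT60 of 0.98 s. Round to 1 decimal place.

28.8 sabins

Equivalent absorption area: A₁ = 84*0.03 + 84*0.09 + 19.9*0.01 + 17.9*0.02 + 5*0.08 + 77.2*0.02 = 12.581 m².
Target A₂ = 0.161·252/0.98 = 41.400 sabins (V = 252 m³).
ΔA = A₂ − A₁ = 41.400 − 12.581 = 28.8 sabins.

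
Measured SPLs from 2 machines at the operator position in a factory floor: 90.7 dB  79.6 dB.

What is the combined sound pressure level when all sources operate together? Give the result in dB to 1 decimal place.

91.0 dB

Σ 10^(Lᵢ/10) = 1.266e+09.
L_total = 10·log₁₀(1.266e+09) = 91.0 dB.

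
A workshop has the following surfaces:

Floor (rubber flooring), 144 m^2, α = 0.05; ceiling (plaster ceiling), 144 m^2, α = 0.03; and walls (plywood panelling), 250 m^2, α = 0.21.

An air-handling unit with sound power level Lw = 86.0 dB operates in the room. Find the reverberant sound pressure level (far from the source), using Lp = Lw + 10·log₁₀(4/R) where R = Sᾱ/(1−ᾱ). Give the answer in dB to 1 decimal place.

73.4 dB

Σ(Sᵢαᵢ) = 144×0.05 + 144×0.03 + 250×0.21 = 64.020; total area S = 538.0 m^2.
ᾱ = 64.020/538.0 = 0.1190; R = Sᾱ/(1−ᾱ) = 64.020/(1−0.1190) = 72.667 m^2.
Lp = 86.0 + 10·log₁₀(4/72.667) = 86.0 + (-12.59) = 73.4 dB.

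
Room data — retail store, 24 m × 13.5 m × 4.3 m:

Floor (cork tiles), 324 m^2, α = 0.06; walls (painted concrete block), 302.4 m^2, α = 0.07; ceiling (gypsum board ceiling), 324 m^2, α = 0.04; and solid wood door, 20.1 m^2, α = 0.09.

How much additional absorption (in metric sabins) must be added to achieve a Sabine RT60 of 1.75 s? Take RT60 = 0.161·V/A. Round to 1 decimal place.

72.8 sabins

Total absorption A₁ = 324*0.06 + 302.4*0.07 + 324*0.04 + 20.1*0.09
  = 19.440 + 21.168 + 12.960 + 1.809 = 55.377 m^2 sabins.
Target A₂ = 0.161·1393.2/1.75 = 128.174 sabins (V = 1393.2 m³).
ΔA = A₂ − A₁ = 128.174 − 55.377 = 72.8 sabins.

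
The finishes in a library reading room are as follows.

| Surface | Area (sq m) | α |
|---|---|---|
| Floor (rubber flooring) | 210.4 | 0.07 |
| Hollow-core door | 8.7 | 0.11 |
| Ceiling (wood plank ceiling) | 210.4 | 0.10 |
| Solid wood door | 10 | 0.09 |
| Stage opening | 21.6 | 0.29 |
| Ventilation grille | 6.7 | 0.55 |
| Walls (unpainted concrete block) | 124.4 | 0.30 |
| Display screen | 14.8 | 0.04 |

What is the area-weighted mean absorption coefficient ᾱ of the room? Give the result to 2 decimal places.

0.14

Total surface area S = 607.0 sq m.
A = 210.4*0.07 + 8.7*0.11 + 210.4*0.10 + 10*0.09 + 21.6*0.29 + 6.7*0.55 + 124.4*0.30 + 14.8*0.04 = 85.486 sabins.
ᾱ = A/S = 0.14.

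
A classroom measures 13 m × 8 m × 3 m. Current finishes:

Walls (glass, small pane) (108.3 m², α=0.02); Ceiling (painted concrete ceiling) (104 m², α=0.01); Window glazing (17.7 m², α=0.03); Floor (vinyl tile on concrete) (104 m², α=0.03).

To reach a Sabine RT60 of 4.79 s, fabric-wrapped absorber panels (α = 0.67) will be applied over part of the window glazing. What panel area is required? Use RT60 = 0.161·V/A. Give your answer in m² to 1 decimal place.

Total absorption A₁ = 108.3·0.02 + 104·0.01 + 17.7·0.03 + 104·0.03
  = 2.166 + 1.040 + 0.531 + 3.120 = 6.857 m² sabins.
V = 312 m³. Target absorption A₂ = 0.161 × 312 / 4.79 = 10.487 sabins.
Absorption to add: 10.487 − 6.857 = 3.630 sabins.
Net gain per m²: Δα = 0.67 − 0.03 = 0.64.
Panel area = 3.630 / 0.64 = 5.7 m².

5.7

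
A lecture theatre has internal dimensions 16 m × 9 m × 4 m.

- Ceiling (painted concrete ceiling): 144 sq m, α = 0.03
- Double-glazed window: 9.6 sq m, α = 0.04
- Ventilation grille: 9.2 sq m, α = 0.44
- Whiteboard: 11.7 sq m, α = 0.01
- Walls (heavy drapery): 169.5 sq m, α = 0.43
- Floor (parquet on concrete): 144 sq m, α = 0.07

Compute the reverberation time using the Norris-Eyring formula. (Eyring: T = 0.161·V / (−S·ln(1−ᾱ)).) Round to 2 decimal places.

0.91 s

S = Σ Sᵢ = 488.0 sq m.
Σ(Sᵢαᵢ) = 144×0.03 + 9.6×0.04 + 9.2×0.44 + 11.7×0.01 + 169.5×0.43 + 144×0.07 = 91.834.
Mean coefficient ᾱ = A/S = 0.1882.
−S·ln(1−ᾱ) = −488.0 × ln(1 − 0.1882) = 101.749.
V = 16 × 9 × 4 = 576 m³.
RT60 = 0.161 × 576 / 101.749 = 0.91 s.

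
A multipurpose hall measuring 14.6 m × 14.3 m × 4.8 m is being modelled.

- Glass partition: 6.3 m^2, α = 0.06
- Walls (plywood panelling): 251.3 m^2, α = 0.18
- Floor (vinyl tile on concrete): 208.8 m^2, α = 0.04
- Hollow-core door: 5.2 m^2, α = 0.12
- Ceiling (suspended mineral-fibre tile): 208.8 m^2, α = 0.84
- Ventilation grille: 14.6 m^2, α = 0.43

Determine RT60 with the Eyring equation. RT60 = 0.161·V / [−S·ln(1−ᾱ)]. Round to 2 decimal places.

Total surface area S = 6.3 + 251.3 + 208.8 + 5.2 + 208.8 + 14.6 = 695.0 m^2.
Absorption A = 6.3×0.06 + 251.3×0.18 + 208.8×0.04 + 5.2×0.12 + 208.8×0.84 + 14.6×0.43 = 236.258 sabins.
ᾱ = 236.258 / 695.0 = 0.3399.
−S·ln(1−ᾱ) = −695.0 × ln(1 − 0.3399) = 288.678.
V = 14.6 × 14.3 × 4.8 = 1002.144 m³.
RT60 = 0.161 × 1002.144 / 288.678 = 0.56 s.

0.56 seconds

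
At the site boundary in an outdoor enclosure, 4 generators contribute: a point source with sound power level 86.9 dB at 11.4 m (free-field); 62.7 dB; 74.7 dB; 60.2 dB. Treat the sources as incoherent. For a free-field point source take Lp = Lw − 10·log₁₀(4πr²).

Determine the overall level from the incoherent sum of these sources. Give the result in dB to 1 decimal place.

75.1 dB

Source at 11.4 m: Lp = 86.9 − 10·log₁₀(4π·11.4²) = 86.9 − 10·log₁₀(1633.126) = 54.8 dB.
Σ 10^(Lᵢ/10) = 3.272e+07.
Back to dB: 10·log₁₀ Σ = 75.1 dB.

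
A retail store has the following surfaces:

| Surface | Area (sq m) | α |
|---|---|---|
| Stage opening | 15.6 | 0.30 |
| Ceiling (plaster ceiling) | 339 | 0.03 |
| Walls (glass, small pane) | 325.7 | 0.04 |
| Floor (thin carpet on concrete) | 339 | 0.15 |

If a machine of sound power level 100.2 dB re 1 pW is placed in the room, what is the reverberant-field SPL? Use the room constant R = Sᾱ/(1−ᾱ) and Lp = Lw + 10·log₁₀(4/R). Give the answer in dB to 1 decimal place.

A = 78.728 sabins; S = 1019.3 sq m.
ᾱ = 0.0772, so room constant R = A/(1−ᾱ) = 85.314 sq m.
Lp = 100.2 + 10·log₁₀(4/85.314) = 100.2 + (-13.29) = 86.9 dB.

86.9 dB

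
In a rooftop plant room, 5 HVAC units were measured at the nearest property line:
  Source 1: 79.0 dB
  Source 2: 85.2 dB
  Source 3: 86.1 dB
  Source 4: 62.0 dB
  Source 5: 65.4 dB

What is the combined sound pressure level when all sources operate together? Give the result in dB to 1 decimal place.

89.2 dB

Converting to relative power and adding: 10^(79.0/10) + 10^(85.2/10) + 10^(86.1/10) + 10^(62.0/10) + 10^(65.4/10) = 8.23e+08.
Combined level = 10 log₁₀(8.23e+08) = 89.2 dB.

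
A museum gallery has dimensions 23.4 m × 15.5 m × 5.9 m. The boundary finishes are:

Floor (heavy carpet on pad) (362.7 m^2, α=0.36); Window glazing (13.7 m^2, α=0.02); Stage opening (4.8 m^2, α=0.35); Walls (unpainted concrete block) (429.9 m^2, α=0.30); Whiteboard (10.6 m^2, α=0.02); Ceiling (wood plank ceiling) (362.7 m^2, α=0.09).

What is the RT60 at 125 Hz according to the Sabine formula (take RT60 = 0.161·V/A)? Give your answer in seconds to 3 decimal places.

1.170 seconds

Equivalent absorption area: A = 362.7*0.36 + 13.7*0.02 + 4.8*0.35 + 429.9*0.30 + 10.6*0.02 + 362.7*0.09 = 294.351 m^2.
Room volume: 2139.93 m³.
Sabine: RT60 = 0.161 × 2139.93 / 294.351 = 1.170 s.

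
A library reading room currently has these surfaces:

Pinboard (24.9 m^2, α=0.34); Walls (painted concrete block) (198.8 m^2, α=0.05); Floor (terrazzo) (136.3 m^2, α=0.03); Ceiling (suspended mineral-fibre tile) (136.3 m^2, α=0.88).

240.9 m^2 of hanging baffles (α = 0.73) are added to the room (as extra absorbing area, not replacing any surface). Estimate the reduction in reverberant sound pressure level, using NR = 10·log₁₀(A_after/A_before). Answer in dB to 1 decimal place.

3.5 dB

A_before = Σ Sᵢαᵢ = 24.9*0.34 + 198.8*0.05 + 136.3*0.03 + 136.3*0.88 = 142.439 sabins.
Added absorption = 240.9 × 0.73 = 175.857 sabins.
A_after = 142.439 + 175.857 = 318.296 sabins.
Reduction = 10 log₁₀(A_after/A_before) = 10 log₁₀(2.2346) = 3.5 dB.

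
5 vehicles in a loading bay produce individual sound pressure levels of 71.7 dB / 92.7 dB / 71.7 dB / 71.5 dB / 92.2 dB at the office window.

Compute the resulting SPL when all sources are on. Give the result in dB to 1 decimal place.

Converting to relative power and adding: 10^(71.7/10) + 10^(92.7/10) + 10^(71.7/10) + 10^(71.5/10) + 10^(92.2/10) = 3.565e+09.
Back to dB: 10·log₁₀ Σ = 95.5 dB.

95.5 dB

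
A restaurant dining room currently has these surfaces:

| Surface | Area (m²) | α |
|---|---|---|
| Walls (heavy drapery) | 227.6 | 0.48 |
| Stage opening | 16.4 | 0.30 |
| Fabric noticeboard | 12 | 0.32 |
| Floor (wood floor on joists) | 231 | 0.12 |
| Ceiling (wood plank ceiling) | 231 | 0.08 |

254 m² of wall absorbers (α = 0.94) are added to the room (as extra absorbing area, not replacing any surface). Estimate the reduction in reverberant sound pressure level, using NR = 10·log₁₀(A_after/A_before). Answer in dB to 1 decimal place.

3.9 dB

Summing Sᵢαᵢ: 109.248 + 4.920 + 3.840 + 27.720 + 18.480 → A_before = 164.208 sabins.
Treatment contributes 254·0.94 = 238.760 sabins.
A_after = 164.208 + 238.760 = 402.968 sabins.
Reduction = 10 log₁₀(A_after/A_before) = 10 log₁₀(2.4540) = 3.9 dB.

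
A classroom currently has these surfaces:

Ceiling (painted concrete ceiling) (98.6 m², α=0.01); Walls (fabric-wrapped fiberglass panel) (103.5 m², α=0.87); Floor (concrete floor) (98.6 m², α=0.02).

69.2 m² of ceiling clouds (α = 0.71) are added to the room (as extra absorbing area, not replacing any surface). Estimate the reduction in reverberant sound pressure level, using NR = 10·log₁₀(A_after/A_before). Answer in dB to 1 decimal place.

1.8 dB

Summing Sᵢαᵢ: 0.986 + 90.045 + 1.972 → A_before = 93.003 sabins.
Added absorption = 69.2 × 0.71 = 49.132 sabins.
New total A_after = 142.135 sabins.
Reduction = 10 log₁₀(A_after/A_before) = 10 log₁₀(1.5283) = 1.8 dB.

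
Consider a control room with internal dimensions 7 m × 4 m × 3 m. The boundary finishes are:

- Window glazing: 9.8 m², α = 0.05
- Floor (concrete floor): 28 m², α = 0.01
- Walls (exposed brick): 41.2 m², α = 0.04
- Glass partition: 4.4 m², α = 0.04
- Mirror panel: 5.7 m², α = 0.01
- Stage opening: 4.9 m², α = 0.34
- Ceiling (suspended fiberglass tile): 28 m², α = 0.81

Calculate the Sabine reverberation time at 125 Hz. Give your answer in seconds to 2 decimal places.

0.50 seconds

A = Σ Sᵢαᵢ = 9.8×0.05 + 28×0.01 + 41.2×0.04 + 4.4×0.04 + 5.7×0.01 + 4.9×0.34 + 28×0.81 = 26.997 sabins.
V = 7·4·3 = 84 m³.
RT60 = 0.161 · V / A = 0.161 × 84 / 26.997 = 0.50 s.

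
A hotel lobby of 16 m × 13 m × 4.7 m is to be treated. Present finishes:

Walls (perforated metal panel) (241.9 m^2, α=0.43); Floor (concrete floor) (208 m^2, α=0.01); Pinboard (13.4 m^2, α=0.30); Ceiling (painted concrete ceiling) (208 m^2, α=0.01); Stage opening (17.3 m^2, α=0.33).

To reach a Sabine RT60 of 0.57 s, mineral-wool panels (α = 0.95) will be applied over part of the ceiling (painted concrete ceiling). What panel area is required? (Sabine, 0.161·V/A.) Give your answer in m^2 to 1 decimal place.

Equivalent absorption area: A₁ = 241.9·0.43 + 208·0.01 + 13.4·0.30 + 208·0.01 + 17.3·0.33 = 117.906 m^2.
V = 977.6 m³. Target absorption A₂ = 0.161 × 977.6 / 0.57 = 276.129 sabins.
Absorption to add: 276.129 − 117.906 = 158.223 sabins.
Net gain per m^2: Δα = 0.95 − 0.01 = 0.94.
Area = ΔA/Δα = 158.223/0.94 = 168.3 m^2.

168.3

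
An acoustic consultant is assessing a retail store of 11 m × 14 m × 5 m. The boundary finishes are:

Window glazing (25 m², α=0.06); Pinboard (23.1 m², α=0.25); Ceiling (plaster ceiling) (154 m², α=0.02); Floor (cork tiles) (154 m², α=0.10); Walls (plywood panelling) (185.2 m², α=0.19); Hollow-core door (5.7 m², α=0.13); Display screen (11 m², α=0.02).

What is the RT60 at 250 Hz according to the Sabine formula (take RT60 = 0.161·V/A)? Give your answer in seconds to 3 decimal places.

Summing Sᵢαᵢ: 1.500 + 5.775 + 3.080 + 15.400 + 35.188 + 0.741 + 0.220 → A = 61.904 sabins.
Room volume: 770 m³.
RT60 = 0.161 · V / A = 0.161 × 770 / 61.904 = 2.003 s.

2.003 sec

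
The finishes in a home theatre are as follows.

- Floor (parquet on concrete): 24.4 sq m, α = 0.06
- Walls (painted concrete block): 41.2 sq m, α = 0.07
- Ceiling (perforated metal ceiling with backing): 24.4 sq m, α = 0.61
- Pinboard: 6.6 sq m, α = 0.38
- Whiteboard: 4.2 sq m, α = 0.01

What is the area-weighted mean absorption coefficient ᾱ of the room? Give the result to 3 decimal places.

0.216

Total surface area S = 100.8 sq m.
Weighted sum Σ Sα = 21.782.
ᾱ = 21.782 / 100.8 = 0.216.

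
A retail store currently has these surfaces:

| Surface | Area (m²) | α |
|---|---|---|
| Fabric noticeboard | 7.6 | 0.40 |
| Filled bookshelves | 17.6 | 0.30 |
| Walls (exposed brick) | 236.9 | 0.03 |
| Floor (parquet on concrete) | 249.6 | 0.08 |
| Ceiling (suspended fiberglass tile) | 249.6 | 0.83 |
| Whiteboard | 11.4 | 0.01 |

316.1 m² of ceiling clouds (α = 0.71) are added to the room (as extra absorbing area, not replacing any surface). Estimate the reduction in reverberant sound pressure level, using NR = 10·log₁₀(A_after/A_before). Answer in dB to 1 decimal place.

Total absorption A_before = 7.6×0.40 + 17.6×0.30 + 236.9×0.03 + 249.6×0.08 + 249.6×0.83 + 11.4×0.01
  = 3.040 + 5.280 + 7.107 + 19.968 + 207.168 + 0.114 = 242.677 m² sabins.
Added absorption = 316.1 × 0.71 = 224.431 sabins.
New total A_after = 467.108 sabins.
NR = 10·log₁₀(467.108/242.677) = 2.8 dB.

2.8 dB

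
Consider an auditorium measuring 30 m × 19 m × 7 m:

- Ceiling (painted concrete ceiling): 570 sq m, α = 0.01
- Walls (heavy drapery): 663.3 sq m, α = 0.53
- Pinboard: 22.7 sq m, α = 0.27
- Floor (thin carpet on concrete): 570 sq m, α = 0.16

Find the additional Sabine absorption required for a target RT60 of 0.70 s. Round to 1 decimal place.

Equivalent absorption area: A₁ = 570×0.01 + 663.3×0.53 + 22.7×0.27 + 570×0.16 = 454.578 sq m.
For T = 0.70 s, need A₂ = 0.161·V/T = 0.161·3990/0.70 = 917.700 sabins.
Additional absorption ΔA = 917.700 − 454.578 = 463.1 sabins.

463.1 sabins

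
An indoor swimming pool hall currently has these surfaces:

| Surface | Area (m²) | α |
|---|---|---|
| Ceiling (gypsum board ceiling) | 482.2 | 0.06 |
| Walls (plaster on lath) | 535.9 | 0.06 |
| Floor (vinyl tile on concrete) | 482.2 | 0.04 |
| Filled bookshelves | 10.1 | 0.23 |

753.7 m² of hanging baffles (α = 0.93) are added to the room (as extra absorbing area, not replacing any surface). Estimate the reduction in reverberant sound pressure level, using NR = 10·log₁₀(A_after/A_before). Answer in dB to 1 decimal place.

Total absorption A_before = 482.2·0.06 + 535.9·0.06 + 482.2·0.04 + 10.1·0.23
  = 28.932 + 32.154 + 19.288 + 2.323 = 82.697 m² sabins.
Added absorption = 753.7 × 0.93 = 700.941 sabins.
New total A_after = 783.638 sabins.
Reduction = 10 log₁₀(A_after/A_before) = 10 log₁₀(9.4760) = 9.8 dB.

9.8 dB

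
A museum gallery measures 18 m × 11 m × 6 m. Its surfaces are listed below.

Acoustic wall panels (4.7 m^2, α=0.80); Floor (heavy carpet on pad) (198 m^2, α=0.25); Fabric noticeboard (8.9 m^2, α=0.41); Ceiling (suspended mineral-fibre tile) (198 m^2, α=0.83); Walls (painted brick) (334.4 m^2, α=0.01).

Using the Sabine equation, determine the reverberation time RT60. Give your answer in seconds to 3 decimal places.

0.852 s

Total absorption A = 4.7*0.80 + 198*0.25 + 8.9*0.41 + 198*0.83 + 334.4*0.01
  = 3.760 + 49.500 + 3.649 + 164.340 + 3.344 = 224.593 m^2 sabins.
Volume V = 18 × 11 × 6 = 1188 m³.
Sabine: RT60 = 0.161 × 1188 / 224.593 = 0.852 s.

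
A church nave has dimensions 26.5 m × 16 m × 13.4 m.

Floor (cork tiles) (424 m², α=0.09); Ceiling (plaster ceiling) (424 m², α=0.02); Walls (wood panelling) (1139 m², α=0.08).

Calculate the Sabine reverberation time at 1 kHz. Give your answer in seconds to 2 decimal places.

Summing Sᵢαᵢ: 38.160 + 8.480 + 91.120 → A = 137.760 sabins.
Room volume: 5681.6 m³.
T = 0.161 V/A = 0.161·5681.6/137.760 = 6.64 s.

6.64 s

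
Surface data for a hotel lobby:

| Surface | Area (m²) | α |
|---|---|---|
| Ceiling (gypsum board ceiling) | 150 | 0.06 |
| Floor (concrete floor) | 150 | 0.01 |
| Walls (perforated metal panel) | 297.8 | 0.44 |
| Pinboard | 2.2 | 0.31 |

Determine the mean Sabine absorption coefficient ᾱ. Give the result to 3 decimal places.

0.237

Total surface area S = 600.0 m².
Weighted sum Σ Sα = 142.214.
ᾱ = A/S = 0.237.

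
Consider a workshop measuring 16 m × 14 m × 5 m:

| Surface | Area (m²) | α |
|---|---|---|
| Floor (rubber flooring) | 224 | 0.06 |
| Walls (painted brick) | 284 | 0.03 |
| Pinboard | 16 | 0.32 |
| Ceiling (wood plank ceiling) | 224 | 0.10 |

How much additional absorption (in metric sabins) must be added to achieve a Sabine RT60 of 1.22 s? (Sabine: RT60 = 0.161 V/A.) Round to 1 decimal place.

98.3 sabins

Total absorption A₁ = 224×0.06 + 284×0.03 + 16×0.32 + 224×0.10
  = 13.440 + 8.520 + 5.120 + 22.400 = 49.480 m² sabins.
For T = 1.22 s, need A₂ = 0.161·V/T = 0.161·1120/1.22 = 147.803 sabins.
Shortfall: 147.803 − 49.480 = 98.3 sabins.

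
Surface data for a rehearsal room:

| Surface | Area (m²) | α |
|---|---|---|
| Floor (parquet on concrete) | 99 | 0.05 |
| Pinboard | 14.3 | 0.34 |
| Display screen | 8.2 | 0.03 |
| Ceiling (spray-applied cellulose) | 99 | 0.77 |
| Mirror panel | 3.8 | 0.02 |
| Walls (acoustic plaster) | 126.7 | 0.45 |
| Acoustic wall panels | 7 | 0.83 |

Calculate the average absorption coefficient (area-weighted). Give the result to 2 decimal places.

0.42

S = Σ Sᵢ = 99 + 14.3 + 8.2 + 99 + 3.8 + 126.7 + 7 = 358.0 m².
Σ(Sᵢαᵢ) = 99·0.05 + 14.3·0.34 + 8.2·0.03 + 99·0.77 + 3.8·0.02 + 126.7·0.45 + 7·0.83 = 149.189.
ᾱ = 149.189 / 358.0 = 0.42.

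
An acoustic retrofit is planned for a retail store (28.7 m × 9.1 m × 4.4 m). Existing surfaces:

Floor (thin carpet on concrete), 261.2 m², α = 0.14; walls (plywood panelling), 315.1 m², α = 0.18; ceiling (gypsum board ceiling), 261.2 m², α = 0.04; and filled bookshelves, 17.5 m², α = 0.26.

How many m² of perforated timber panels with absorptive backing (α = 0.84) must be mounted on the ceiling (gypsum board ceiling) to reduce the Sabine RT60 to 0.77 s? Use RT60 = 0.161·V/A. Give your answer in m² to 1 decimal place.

165.0

A₁ = Σ Sᵢαᵢ = 261.2×0.14 + 315.1×0.18 + 261.2×0.04 + 17.5×0.26 = 108.284 sabins.
Required A₂ = 0.161·1149.148/0.77 = 240.276 sabins.
ΔA needed = 240.276 − 108.284 = 131.992 sabins.
Net gain per m²: Δα = 0.84 − 0.04 = 0.80.
Area = ΔA/Δα = 131.992/0.80 = 165.0 m².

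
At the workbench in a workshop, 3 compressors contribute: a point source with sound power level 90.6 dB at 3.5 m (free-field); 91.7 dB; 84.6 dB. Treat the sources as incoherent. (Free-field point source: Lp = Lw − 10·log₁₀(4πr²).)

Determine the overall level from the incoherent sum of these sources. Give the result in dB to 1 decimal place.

Source at 3.5 m: Lp = 90.6 − 10·log₁₀(4π·3.5²) = 90.6 − 10·log₁₀(153.938) = 68.7 dB.
Converting to relative power and adding: 10^(68.7/10) + 10^(91.7/10) + 10^(84.6/10) = 1.775e+09.
Combined level = 10 log₁₀(1.775e+09) = 92.5 dB.

92.5 dB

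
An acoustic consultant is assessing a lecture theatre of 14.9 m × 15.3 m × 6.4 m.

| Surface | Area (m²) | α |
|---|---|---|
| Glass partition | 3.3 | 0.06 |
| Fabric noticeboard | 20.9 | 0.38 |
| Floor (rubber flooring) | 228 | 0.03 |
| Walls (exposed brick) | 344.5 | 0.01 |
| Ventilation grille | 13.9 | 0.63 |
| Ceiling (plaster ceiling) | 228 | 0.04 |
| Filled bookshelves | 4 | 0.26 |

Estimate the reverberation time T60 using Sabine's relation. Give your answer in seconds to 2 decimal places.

Summing Sᵢαᵢ: 0.198 + 7.942 + 6.840 + 3.445 + 8.757 + 9.120 + 1.040 → A = 37.342 sabins.
V = 14.9·15.3·6.4 = 1459.008 m³.
RT60 = 0.161 · V / A = 0.161 × 1459.008 / 37.342 = 6.29 s.

6.29 s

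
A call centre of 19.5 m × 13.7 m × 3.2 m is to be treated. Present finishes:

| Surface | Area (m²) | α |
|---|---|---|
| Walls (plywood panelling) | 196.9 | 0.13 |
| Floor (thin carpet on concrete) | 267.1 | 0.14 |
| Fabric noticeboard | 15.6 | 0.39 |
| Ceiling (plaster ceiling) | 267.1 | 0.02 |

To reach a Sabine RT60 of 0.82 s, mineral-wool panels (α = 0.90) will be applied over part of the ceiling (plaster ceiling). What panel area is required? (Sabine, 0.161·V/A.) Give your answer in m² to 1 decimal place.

A₁ = Σ Sᵢαᵢ = 196.9*0.13 + 267.1*0.14 + 15.6*0.39 + 267.1*0.02 = 74.417 sabins.
Required A₂ = 0.161·854.88/0.82 = 167.848 sabins.
ΔA needed = 167.848 − 74.417 = 93.431 sabins.
Each m² of panel replacing the ceiling (plaster ceiling) adds (0.90 − 0.02) = 0.88 sabins.
Area = ΔA/Δα = 93.431/0.88 = 106.2 m².

106.2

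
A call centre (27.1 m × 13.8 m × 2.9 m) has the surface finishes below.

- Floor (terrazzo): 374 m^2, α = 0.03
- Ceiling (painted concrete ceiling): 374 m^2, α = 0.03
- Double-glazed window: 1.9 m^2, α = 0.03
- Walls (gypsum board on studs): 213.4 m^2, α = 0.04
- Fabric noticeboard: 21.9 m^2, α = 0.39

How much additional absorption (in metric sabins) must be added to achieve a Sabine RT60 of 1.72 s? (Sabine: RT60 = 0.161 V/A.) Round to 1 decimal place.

61.9 sabins

A₁ = Σ Sᵢαᵢ = 374×0.03 + 374×0.03 + 1.9×0.03 + 213.4×0.04 + 21.9×0.39 = 39.574 sabins.
V = 1084.542 m³. Required absorption A₂ = 0.161 × 1084.542 / 1.72 = 101.518 sabins.
ΔA = A₂ − A₁ = 101.518 − 39.574 = 61.9 sabins.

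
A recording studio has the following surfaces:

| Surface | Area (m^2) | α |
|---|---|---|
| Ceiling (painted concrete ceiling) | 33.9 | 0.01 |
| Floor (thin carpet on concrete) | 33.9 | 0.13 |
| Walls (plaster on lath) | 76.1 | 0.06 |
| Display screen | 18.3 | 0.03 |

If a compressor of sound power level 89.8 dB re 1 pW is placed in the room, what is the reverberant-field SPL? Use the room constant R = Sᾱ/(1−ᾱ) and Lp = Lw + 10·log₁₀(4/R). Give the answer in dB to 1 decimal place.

A = 9.861 sabins; S = 162.2 m^2.
ᾱ = 9.861/162.2 = 0.0608; R = Sᾱ/(1−ᾱ) = 9.861/(1−0.0608) = 10.499 m^2.
Lp = 89.8 + 10·log₁₀(4/10.499) = 89.8 + (-4.19) = 85.6 dB.

85.6 dB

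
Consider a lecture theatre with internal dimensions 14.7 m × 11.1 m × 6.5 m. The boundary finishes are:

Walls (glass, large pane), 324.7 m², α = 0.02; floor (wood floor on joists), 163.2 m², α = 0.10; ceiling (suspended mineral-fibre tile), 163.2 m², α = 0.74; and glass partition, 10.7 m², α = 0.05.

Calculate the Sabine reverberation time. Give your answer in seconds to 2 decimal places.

Equivalent absorption area: A = 324.7×0.02 + 163.2×0.10 + 163.2×0.74 + 10.7×0.05 = 144.117 m².
V = 14.7·11.1·6.5 = 1060.605 m³.
Sabine: RT60 = 0.161 × 1060.605 / 144.117 = 1.18 s.

1.18 s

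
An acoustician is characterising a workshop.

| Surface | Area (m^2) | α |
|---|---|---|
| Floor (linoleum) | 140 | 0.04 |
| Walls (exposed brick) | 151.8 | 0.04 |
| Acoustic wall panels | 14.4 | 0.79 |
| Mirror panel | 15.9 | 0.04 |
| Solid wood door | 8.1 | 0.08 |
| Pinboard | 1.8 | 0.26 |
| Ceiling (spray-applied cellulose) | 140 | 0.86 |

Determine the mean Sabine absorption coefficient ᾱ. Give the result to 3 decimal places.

Total surface area S = 472.0 m^2.
Σ(Sᵢαᵢ) = 140·0.04 + 151.8·0.04 + 14.4·0.79 + 15.9·0.04 + 8.1·0.08 + 1.8·0.26 + 140·0.86 = 145.200.
ᾱ = A/S = 0.308.

0.308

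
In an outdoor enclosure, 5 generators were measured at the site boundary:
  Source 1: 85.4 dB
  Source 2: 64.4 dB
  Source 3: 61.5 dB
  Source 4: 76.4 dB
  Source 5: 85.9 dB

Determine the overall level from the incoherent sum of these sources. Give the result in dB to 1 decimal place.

88.9 dB

Σ 10^(Lᵢ/10) = 7.836e+08.
Back to dB: 10·log₁₀ Σ = 88.9 dB.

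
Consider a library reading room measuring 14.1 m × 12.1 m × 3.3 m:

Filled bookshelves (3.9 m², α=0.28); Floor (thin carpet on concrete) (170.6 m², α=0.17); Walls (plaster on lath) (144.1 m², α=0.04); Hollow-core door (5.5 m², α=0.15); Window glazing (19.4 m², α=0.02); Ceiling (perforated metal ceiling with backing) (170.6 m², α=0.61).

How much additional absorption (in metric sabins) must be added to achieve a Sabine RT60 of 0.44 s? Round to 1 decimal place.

64.9 sabins

Equivalent absorption area: A₁ = 3.9×0.28 + 170.6×0.17 + 144.1×0.04 + 5.5×0.15 + 19.4×0.02 + 170.6×0.61 = 141.137 m².
Target A₂ = 0.161·563.013/0.44 = 206.012 sabins (V = 563.013 m³).
ΔA = A₂ − A₁ = 206.012 − 141.137 = 64.9 sabins.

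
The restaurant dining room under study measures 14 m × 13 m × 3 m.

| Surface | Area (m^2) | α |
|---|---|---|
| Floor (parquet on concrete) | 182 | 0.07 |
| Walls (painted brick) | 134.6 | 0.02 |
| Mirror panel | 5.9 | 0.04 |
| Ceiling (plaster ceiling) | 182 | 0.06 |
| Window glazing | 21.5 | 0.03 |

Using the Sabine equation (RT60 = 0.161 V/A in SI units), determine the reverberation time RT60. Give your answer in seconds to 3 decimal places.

3.228 sec

Equivalent absorption area: A = 182×0.07 + 134.6×0.02 + 5.9×0.04 + 182×0.06 + 21.5×0.03 = 27.233 m^2.
Volume V = 14 × 13 × 3 = 546 m³.
Sabine: RT60 = 0.161 × 546 / 27.233 = 3.228 s.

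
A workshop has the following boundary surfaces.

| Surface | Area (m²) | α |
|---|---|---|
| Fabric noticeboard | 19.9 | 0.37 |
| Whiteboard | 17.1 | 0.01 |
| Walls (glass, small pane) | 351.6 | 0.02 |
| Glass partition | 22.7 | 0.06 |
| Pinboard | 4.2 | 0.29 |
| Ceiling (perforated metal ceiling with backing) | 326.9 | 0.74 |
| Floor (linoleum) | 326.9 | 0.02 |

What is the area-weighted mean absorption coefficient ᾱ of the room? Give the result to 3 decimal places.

S = Σ Sᵢ = 19.9 + 17.1 + 351.6 + 22.7 + 4.2 + 326.9 + 326.9 = 1069.3 m².
Weighted sum Σ Sα = 265.590.
ᾱ = A/S = 0.248.

0.248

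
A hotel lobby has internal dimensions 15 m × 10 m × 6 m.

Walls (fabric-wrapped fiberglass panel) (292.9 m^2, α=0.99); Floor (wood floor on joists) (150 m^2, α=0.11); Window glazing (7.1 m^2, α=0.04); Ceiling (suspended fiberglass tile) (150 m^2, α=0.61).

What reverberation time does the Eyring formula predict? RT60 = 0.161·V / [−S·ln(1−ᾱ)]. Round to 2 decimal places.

Total surface area S = 292.9 + 150 + 7.1 + 150 = 600.0 m^2.
Σ(Sᵢαᵢ) = 292.9×0.99 + 150×0.11 + 7.1×0.04 + 150×0.61 = 398.255.
Mean coefficient ᾱ = A/S = 0.6638.
Eyring denominator: −S ln(1−ᾱ) = 654.029.
V = 15 × 10 × 6 = 900 m³.
RT60 = 0.161 × 900 / 654.029 = 0.22 s.

0.22 s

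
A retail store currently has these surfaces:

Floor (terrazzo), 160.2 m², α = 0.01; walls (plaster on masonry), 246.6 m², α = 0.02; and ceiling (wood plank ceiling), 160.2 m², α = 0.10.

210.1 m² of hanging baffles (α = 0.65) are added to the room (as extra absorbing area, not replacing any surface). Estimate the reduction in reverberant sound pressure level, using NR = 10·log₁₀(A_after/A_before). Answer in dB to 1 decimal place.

8.5 dB

Equivalent absorption area: A_before = 160.2×0.01 + 246.6×0.02 + 160.2×0.10 = 22.554 m².
Added absorption = 210.1 × 0.65 = 136.565 sabins.
A_after = 22.554 + 136.565 = 159.119 sabins.
Reduction = 10 log₁₀(A_after/A_before) = 10 log₁₀(7.0550) = 8.5 dB.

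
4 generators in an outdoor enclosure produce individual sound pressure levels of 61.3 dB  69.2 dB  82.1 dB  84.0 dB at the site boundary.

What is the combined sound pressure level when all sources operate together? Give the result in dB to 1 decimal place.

86.3 dB

Sum in the linear (power) domain: Σ 10^(Lᵢ/10) = 10^(61.3/10) + 10^(69.2/10) + 10^(82.1/10) + 10^(84.0/10) = 4.23e+08.
Combined level = 10 log₁₀(4.23e+08) = 86.3 dB.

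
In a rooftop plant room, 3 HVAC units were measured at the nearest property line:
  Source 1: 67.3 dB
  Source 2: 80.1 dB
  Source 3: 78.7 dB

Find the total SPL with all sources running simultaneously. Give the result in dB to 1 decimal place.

82.6 dB

Converting to relative power and adding: 10^(67.3/10) + 10^(80.1/10) + 10^(78.7/10) = 1.818e+08.
L_total = 10·log₁₀(1.818e+08) = 82.6 dB.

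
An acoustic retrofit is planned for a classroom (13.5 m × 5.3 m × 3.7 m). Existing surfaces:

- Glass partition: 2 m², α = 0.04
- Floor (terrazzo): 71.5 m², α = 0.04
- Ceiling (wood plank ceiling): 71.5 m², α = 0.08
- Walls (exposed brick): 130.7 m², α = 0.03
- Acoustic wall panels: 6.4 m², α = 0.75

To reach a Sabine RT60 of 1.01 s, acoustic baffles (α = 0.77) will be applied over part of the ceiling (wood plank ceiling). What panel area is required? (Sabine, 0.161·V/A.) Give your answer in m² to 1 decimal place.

36.0

Equivalent absorption area: A₁ = 2·0.04 + 71.5·0.04 + 71.5·0.08 + 130.7·0.03 + 6.4·0.75 = 17.381 m².
V = 264.735 m³. Target absorption A₂ = 0.161 × 264.735 / 1.01 = 42.200 sabins.
ΔA needed = 42.200 − 17.381 = 24.819 sabins.
Each m² of panel replacing the ceiling (wood plank ceiling) adds (0.77 − 0.08) = 0.69 sabins.
Area = ΔA/Δα = 24.819/0.69 = 36.0 m².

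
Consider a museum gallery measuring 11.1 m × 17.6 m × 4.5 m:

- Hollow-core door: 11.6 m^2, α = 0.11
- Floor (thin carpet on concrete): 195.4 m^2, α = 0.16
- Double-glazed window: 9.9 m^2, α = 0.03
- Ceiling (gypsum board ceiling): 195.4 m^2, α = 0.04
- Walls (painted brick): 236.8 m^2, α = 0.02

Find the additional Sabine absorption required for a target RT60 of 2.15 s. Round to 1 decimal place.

20.4 sabins

Equivalent absorption area: A₁ = 11.6×0.11 + 195.4×0.16 + 9.9×0.03 + 195.4×0.04 + 236.8×0.02 = 45.389 m^2.
V = 879.12 m³. Required absorption A₂ = 0.161 × 879.12 / 2.15 = 65.832 sabins.
ΔA = A₂ − A₁ = 65.832 − 45.389 = 20.4 sabins.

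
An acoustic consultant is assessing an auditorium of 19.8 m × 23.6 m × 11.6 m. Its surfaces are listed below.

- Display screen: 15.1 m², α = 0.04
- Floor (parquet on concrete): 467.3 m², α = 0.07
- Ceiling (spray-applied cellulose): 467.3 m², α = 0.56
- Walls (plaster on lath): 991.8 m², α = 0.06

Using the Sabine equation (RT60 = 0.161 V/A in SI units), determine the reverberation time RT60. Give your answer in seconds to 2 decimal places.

Summing Sᵢαᵢ: 0.604 + 32.711 + 261.688 + 59.508 → A = 354.511 sabins.
V = 19.8·23.6·11.6 = 5420.448 m³.
T = 0.161 V/A = 0.161·5420.448/354.511 = 2.46 s.

2.46 s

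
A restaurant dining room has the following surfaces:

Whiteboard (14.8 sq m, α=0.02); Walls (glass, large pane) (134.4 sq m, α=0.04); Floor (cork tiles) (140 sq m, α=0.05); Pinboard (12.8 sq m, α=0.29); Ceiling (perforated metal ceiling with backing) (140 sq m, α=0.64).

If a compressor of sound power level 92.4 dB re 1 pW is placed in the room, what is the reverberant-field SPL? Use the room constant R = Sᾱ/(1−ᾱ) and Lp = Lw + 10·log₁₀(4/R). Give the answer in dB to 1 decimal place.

77.0 dB

A = 105.984 sabins; S = 442.0 sq m.
ᾱ = 0.2398, so room constant R = A/(1−ᾱ) = 139.416 sq m.
Lp = Lw + 10 log₁₀(4/R) = 92.4 -15.42 = 77.0 dB.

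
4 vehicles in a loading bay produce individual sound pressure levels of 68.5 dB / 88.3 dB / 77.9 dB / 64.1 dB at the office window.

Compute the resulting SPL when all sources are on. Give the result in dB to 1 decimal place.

88.7 dB

Sum in the linear (power) domain: Σ 10^(Lᵢ/10) = 10^(68.5/10) + 10^(88.3/10) + 10^(77.9/10) + 10^(64.1/10) = 7.474e+08.
Combined level = 10 log₁₀(7.474e+08) = 88.7 dB.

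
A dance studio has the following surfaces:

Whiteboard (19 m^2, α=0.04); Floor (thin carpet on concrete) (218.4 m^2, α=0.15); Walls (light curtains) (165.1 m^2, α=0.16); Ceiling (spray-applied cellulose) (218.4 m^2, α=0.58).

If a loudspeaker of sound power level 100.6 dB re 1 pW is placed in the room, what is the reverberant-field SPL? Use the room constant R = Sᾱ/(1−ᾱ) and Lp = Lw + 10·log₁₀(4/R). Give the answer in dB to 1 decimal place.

A = 186.608 sabins; S = 620.9 m^2.
ᾱ = 0.3005, so room constant R = A/(1−ᾱ) = 266.773 m^2.
Lp = Lw + 10 log₁₀(4/R) = 100.6 -18.24 = 82.4 dB.

82.4 dB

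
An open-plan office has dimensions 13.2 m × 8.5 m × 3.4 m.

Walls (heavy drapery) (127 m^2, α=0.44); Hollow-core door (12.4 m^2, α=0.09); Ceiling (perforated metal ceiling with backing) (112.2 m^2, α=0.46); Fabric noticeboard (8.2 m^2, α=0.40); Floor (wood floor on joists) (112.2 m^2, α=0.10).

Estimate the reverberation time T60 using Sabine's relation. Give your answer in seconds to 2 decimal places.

Equivalent absorption area: A = 127·0.44 + 12.4·0.09 + 112.2·0.46 + 8.2·0.40 + 112.2·0.10 = 123.108 m^2.
Room volume: 381.48 m³.
Sabine: RT60 = 0.161 × 381.48 / 123.108 = 0.50 s.

0.50 seconds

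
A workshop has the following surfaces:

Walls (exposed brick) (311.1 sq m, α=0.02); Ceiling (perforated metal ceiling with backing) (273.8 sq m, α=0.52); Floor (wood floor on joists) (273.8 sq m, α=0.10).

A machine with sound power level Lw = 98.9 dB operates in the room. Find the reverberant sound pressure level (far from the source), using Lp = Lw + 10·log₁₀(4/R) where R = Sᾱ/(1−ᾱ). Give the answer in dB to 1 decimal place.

81.5 dB

A = 175.978 sabins; S = 858.7 sq m.
ᾱ = 0.2049, so room constant R = A/(1−ᾱ) = 221.328 sq m.
Lp = 98.9 + 10·log₁₀(4/221.328) = 98.9 + (-17.43) = 81.5 dB.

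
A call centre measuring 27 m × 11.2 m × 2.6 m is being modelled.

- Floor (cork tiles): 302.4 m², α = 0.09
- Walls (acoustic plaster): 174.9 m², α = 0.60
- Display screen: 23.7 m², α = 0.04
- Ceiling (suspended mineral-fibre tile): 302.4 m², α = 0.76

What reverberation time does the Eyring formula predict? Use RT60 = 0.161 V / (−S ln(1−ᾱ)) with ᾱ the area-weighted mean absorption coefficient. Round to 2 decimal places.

0.26 s

S = Σ Sᵢ = 803.4 m².
Absorption A = 302.4·0.09 + 174.9·0.60 + 23.7·0.04 + 302.4·0.76 = 362.928 sabins.
Mean coefficient ᾱ = A/S = 0.4517.
Eyring denominator: −S ln(1−ᾱ) = 482.789.
V = 27 × 11.2 × 2.6 = 786.24 m³.
RT60 = 0.161 × 786.24 / 482.789 = 0.26 s.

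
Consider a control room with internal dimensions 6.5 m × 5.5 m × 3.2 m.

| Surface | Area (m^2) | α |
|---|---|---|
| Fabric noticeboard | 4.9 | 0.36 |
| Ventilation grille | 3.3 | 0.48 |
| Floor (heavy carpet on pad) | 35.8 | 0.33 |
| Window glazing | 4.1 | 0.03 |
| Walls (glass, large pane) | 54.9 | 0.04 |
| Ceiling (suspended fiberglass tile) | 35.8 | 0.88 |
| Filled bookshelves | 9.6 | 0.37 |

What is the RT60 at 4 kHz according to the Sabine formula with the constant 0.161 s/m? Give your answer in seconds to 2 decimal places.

0.35 s

A = Σ Sᵢαᵢ = 4.9*0.36 + 3.3*0.48 + 35.8*0.33 + 4.1*0.03 + 54.9*0.04 + 35.8*0.88 + 9.6*0.37 = 52.537 sabins.
Volume V = 6.5 × 5.5 × 3.2 = 114.4 m³.
RT60 = 0.161 · V / A = 0.161 × 114.4 / 52.537 = 0.35 s.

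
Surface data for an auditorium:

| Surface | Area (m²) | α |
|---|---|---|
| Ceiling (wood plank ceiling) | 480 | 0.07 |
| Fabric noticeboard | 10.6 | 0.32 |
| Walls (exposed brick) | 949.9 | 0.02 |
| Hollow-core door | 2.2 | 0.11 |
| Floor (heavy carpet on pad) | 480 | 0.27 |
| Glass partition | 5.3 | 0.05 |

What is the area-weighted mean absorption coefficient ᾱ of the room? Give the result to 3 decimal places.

0.097

Total surface area S = 1928.0 m².
Weighted sum Σ Sα = 186.097.
ᾱ = A/S = 0.097.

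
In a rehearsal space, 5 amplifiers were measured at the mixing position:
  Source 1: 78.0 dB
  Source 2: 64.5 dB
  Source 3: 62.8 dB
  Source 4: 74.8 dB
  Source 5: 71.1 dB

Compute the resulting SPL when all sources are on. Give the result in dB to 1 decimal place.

Converting to relative power and adding: 10^(78.0/10) + 10^(64.5/10) + 10^(62.8/10) + 10^(74.8/10) + 10^(71.1/10) = 1.109e+08.
Combined level = 10 log₁₀(1.109e+08) = 80.4 dB.

80.4 dB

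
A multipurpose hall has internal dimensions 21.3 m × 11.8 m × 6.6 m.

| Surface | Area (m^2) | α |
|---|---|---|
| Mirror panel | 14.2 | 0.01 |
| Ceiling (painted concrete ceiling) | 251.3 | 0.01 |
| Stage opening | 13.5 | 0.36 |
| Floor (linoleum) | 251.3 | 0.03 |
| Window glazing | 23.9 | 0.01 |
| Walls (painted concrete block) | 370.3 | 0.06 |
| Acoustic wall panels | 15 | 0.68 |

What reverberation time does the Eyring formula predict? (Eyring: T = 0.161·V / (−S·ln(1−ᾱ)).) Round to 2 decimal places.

Total surface area S = 14.2 + 251.3 + 13.5 + 251.3 + 23.9 + 370.3 + 15 = 939.5 m^2.
Absorption A = 14.2·0.01 + 251.3·0.01 + 13.5·0.36 + 251.3·0.03 + 23.9·0.01 + 370.3·0.06 + 15·0.68 = 47.711 sabins.
ᾱ = 47.711 / 939.5 = 0.0508.
Eyring denominator: −S ln(1−ᾱ) = 48.982.
V = 21.3 × 11.8 × 6.6 = 1658.844 m³.
RT60 = 0.161 × 1658.844 / 48.982 = 5.45 s.

5.45 seconds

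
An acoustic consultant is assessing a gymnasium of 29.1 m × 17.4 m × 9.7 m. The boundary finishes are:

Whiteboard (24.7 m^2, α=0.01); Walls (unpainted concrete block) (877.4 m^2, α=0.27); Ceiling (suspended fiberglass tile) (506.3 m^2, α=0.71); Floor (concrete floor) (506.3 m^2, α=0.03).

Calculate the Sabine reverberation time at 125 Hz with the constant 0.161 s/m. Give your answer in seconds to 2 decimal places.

1.29 sec

A = Σ Sᵢαᵢ = 24.7×0.01 + 877.4×0.27 + 506.3×0.71 + 506.3×0.03 = 611.807 sabins.
Room volume: 4911.498 m³.
T = 0.161 V/A = 0.161·4911.498/611.807 = 1.29 s.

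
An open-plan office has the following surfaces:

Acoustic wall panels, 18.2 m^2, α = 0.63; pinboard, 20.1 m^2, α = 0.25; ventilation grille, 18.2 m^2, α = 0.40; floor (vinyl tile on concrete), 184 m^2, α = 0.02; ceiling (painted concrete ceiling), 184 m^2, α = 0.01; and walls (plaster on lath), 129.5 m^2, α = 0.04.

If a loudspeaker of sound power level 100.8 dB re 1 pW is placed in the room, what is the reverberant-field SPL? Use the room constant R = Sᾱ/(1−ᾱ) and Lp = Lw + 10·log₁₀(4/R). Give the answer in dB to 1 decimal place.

Σ(Sᵢαᵢ) = 18.2×0.63 + 20.1×0.25 + 18.2×0.40 + 184×0.02 + 184×0.01 + 129.5×0.04 = 34.471; total area S = 554.0 m^2.
ᾱ = 0.0622, so room constant R = A/(1−ᾱ) = 36.757 m^2.
Lp = Lw + 10 log₁₀(4/R) = 100.8 -9.63 = 91.2 dB.

91.2 dB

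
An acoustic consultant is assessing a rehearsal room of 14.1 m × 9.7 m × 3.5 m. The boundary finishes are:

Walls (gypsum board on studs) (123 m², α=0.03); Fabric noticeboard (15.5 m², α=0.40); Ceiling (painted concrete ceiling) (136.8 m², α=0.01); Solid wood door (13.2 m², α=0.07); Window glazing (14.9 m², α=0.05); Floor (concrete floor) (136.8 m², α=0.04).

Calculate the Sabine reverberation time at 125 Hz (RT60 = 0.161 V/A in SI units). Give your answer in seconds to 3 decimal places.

Total absorption A = 123·0.03 + 15.5·0.40 + 136.8·0.01 + 13.2·0.07 + 14.9·0.05 + 136.8·0.04
  = 3.690 + 6.200 + 1.368 + 0.924 + 0.745 + 5.472 = 18.399 m² sabins.
Room volume: 478.695 m³.
RT60 = 0.161 · V / A = 0.161 × 478.695 / 18.399 = 4.189 s.

4.189 sec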